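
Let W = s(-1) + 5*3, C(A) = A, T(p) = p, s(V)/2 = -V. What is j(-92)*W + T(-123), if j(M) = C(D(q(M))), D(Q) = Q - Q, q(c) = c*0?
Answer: -123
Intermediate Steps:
s(V) = -2*V (s(V) = 2*(-V) = -2*V)
q(c) = 0
D(Q) = 0
W = 17 (W = -2*(-1) + 5*3 = 2 + 15 = 17)
j(M) = 0
j(-92)*W + T(-123) = 0*17 - 123 = 0 - 123 = -123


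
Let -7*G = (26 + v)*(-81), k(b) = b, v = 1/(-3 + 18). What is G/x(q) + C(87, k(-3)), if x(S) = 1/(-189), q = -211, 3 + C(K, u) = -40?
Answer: -285254/5 ≈ -57051.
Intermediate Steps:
v = 1/15 ≈ 0.066667
C(K, u) = -43 (C(K, u) = -3 - 40 = -43)
G = 10557/35 (G = -(26 + 1/15)*(-81)/7 = -391*(-81)/105 = -⅐*(-10557/5) = 10557/35 ≈ 301.63)
x(S) = -1/189
G/x(q) + C(87, k(-3)) = 10557/(35*(-1/189)) - 43 = (10557/35)*(-189) - 43 = -285039/5 - 43 = -285254/5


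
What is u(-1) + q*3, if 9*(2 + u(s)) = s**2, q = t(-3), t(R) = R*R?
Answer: 226/9 ≈ 25.111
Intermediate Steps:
t(R) = R**2
q = 9 (q = (-3)**2 = 9)
u(s) = -2 + s**2/9
u(-1) + q*3 = (-2 + (1/9)*(-1)**2) + 9*3 = (-2 + (1/9)*1) + 27 = (-2 + 1/9) + 27 = -17/9 + 27 = 226/9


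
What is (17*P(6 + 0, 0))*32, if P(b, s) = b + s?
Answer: 3264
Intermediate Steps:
(17*P(6 + 0, 0))*32 = (17*((6 + 0) + 0))*32 = (17*(6 + 0))*32 = (17*6)*32 = 102*32 = 3264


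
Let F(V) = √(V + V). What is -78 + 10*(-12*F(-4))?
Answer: -78 - 240*I*√2 ≈ -78.0 - 339.41*I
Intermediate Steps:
F(V) = √2*√V (F(V) = √(2*V) = √2*√V)
-78 + 10*(-12*F(-4)) = -78 + 10*(-12*√2*√(-4)) = -78 + 10*(-12*√2*2*I) = -78 + 10*(-24*I*√2) = -78 - 240*I*√2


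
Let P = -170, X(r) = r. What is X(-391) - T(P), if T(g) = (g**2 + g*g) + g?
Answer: -58021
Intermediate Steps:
T(g) = g + 2*g**2 (T(g) = (g**2 + g**2) + g = 2*g**2 + g = g + 2*g**2)
X(-391) - T(P) = -391 - (-170)*(1 + 2*(-170)) = -391 - (-170)*(1 - 340) = -391 - (-170)*(-339) = -391 - 1*57630 = -391 - 57630 = -58021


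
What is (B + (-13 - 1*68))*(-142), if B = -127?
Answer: 29536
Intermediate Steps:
(B + (-13 - 1*68))*(-142) = (-127 + (-13 - 1*68))*(-142) = (-127 + (-13 - 68))*(-142) = (-127 - 81)*(-142) = -208*(-142) = 29536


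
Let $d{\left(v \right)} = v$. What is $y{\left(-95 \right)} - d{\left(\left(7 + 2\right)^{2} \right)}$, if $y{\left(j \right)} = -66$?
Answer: $-147$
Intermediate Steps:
$y{\left(-95 \right)} - d{\left(\left(7 + 2\right)^{2} \right)} = -66 - \left(7 + 2\right)^{2} = -66 - 9^{2} = -66 - 81 = -147$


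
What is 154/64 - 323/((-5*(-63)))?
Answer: 13919/10080 ≈ 1.3809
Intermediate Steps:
154/64 - 323/((-5*(-63))) = 154*(1/64) - 323/315 = 77/32 - 323*1/315 = 77/32 - 323/315 = 13919/10080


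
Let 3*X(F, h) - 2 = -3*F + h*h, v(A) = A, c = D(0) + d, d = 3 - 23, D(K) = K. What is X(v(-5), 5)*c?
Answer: -280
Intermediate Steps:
d = -20
c = -20 (c = 0 - 20 = -20)
X(F, h) = ⅔ - F + h²/3 (X(F, h) = ⅔ + (-3*F + h*h)/3 = ⅔ + (-3*F + h²)/3 = ⅔ + (h² - 3*F)/3 = ⅔ + (-F + h²/3) = ⅔ - F + h²/3)
X(v(-5), 5)*c = (⅔ - 1*(-5) + (⅓)*5²)*(-20) = (⅔ + 5 + (⅓)*25)*(-20) = (⅔ + 5 + 25/3)*(-20) = 14*(-20) = -280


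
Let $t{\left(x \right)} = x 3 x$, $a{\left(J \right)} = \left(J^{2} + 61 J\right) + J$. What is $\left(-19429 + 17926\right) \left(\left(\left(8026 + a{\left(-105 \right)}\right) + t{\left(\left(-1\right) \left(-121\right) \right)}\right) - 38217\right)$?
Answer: $-27425241$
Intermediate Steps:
$a{\left(J \right)} = J^{2} + 62 J$
$t{\left(x \right)} = 3 x^{2}$ ($t{\left(x \right)} = 3 x x = 3 x^{2}$)
$\left(-19429 + 17926\right) \left(\left(\left(8026 + a{\left(-105 \right)}\right) + t{\left(\left(-1\right) \left(-121\right) \right)}\right) - 38217\right) = \left(-19429 + 17926\right) \left(\left(\left(8026 - 105 \left(62 - 105\right)\right) + 3 \left(\left(-1\right) \left(-121\right)\right)^{2}\right) - 38217\right) = - 1503 \left(\left(\left(8026 - -4515\right) + 3 \cdot 121^{2}\right) - 38217\right) = - 1503 \left(\left(\left(8026 + 4515\right) + 3 \cdot 14641\right) - 38217\right) = - 1503 \left(\left(12541 + 43923\right) - 38217\right) = - 1503 \left(56464 - 38217\right) = \left(-1503\right) 18247 = -27425241$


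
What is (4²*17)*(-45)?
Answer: -12240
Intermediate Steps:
(4²*17)*(-45) = (16*17)*(-45) = 272*(-45) = -12240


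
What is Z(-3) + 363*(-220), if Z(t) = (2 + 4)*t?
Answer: -79878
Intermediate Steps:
Z(t) = 6*t
Z(-3) + 363*(-220) = 6*(-3) + 363*(-220) = -18 - 79860 = -79878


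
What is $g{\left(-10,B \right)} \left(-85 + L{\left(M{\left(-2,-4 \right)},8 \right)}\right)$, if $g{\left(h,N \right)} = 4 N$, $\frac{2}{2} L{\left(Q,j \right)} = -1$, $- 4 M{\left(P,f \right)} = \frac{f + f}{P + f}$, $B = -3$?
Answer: $1032$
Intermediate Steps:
$M{\left(P,f \right)} = - \frac{f}{2 \left(P + f\right)}$ ($M{\left(P,f \right)} = - \frac{\left(f + f\right) \frac{1}{P + f}}{4} = - \frac{2 f \frac{1}{P + f}}{4} = - \frac{f}{2 \left(P + f\right)}$)
$L{\left(Q,j \right)} = -1$
$g{\left(-10,B \right)} \left(-85 + L{\left(M{\left(-2,-4 \right)},8 \right)}\right) = 4 \left(-3\right) \left(-85 - 1\right) = \left(-12\right) \left(-86\right) = 1032$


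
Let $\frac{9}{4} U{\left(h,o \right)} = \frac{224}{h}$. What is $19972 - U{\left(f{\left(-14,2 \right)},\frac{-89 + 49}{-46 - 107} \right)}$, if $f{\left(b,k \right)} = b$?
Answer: $\frac{179812}{9} \approx 19979.0$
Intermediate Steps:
$U{\left(h,o \right)} = \frac{896}{9 h}$ ($U{\left(h,o \right)} = \frac{4 \frac{224}{h}}{9} = \frac{896}{9 h}$)
$19972 - U{\left(f{\left(-14,2 \right)},\frac{-89 + 49}{-46 - 107} \right)} = 19972 - \frac{896}{9 \left(-14\right)} = 19972 - \frac{896}{9} \left(- \frac{1}{14}\right) = 19972 - - \frac{64}{9} = 19972 + \frac{64}{9} = \frac{179812}{9}$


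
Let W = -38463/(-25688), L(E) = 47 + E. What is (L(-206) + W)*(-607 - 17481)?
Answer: 481465551/169 ≈ 2.8489e+6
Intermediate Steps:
W = 38463/25688 (W = -38463*(-1/25688) = 38463/25688 ≈ 1.4973)
(L(-206) + W)*(-607 - 17481) = ((47 - 206) + 38463/25688)*(-607 - 17481) = (-159 + 38463/25688)*(-18088) = -4045929/25688*(-18088) = 481465551/169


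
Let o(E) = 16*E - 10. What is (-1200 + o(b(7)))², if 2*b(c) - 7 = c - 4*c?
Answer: 1747684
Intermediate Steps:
b(c) = 7/2 - 3*c/2 (b(c) = 7/2 + (c - 4*c)/2 = 7/2 + (-3*c)/2 = 7/2 - 3*c/2)
o(E) = -10 + 16*E
(-1200 + o(b(7)))² = (-1200 + (-10 + 16*(7/2 - 3/2*7)))² = (-1200 + (-10 + 16*(7/2 - 21/2)))² = (-1200 + (-10 + 16*(-7)))² = (-1200 + (-10 - 112))² = (-1200 - 122)² = (-1322)² = 1747684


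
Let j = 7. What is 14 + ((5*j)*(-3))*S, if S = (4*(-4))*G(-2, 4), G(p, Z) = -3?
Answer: -5026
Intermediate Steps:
S = 48 (S = (4*(-4))*(-3) = -16*(-3) = 48)
14 + ((5*j)*(-3))*S = 14 + ((5*7)*(-3))*48 = 14 + (35*(-3))*48 = 14 - 105*48 = 14 - 5040 = -5026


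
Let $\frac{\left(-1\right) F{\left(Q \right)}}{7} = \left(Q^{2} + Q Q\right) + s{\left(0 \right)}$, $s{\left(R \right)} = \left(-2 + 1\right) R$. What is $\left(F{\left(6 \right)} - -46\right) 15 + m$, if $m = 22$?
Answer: $-6848$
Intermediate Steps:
$s{\left(R \right)} = - R$
$F{\left(Q \right)} = - 14 Q^{2}$ ($F{\left(Q \right)} = - 7 \left(\left(Q^{2} + Q Q\right) - 0\right) = - 7 \left(\left(Q^{2} + Q^{2}\right) + 0\right) = - 7 \left(2 Q^{2} + 0\right) = - 7 \cdot 2 Q^{2} = - 14 Q^{2}$)
$\left(F{\left(6 \right)} - -46\right) 15 + m = \left(- 14 \cdot 6^{2} - -46\right) 15 + 22 = \left(\left(-14\right) 36 + 46\right) 15 + 22 = \left(-504 + 46\right) 15 + 22 = \left(-458\right) 15 + 22 = -6870 + 22 = -6848$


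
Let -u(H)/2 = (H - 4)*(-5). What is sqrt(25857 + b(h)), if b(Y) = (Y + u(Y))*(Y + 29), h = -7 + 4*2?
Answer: sqrt(24987) ≈ 158.07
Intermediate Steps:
u(H) = -40 + 10*H (u(H) = -2*(H - 4)*(-5) = -2*(-4 + H)*(-5) = -2*(20 - 5*H) = -40 + 10*H)
h = 1 (h = -7 + 8 = 1)
b(Y) = (-40 + 11*Y)*(29 + Y) (b(Y) = (Y + (-40 + 10*Y))*(Y + 29) = (-40 + 11*Y)*(29 + Y))
sqrt(25857 + b(h)) = sqrt(25857 + (-1160 + 11*1**2 + 279*1)) = sqrt(25857 + (-1160 + 11*1 + 279)) = sqrt(25857 + (-1160 + 11 + 279)) = sqrt(25857 - 870) = sqrt(24987)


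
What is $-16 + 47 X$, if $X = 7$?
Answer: $313$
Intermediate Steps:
$-16 + 47 X = -16 + 47 \cdot 7 = -16 + 329 = 313$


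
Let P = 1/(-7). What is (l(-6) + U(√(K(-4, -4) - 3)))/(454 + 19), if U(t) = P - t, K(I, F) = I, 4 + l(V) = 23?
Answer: 12/301 - I*√7/473 ≈ 0.039867 - 0.0055936*I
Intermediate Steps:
l(V) = 19 (l(V) = -4 + 23 = 19)
P = -⅐ ≈ -0.14286
U(t) = -⅐ - t
(l(-6) + U(√(K(-4, -4) - 3)))/(454 + 19) = (19 + (-⅐ - √(-4 - 3)))/(454 + 19) = (19 + (-⅐ - √(-7)))/473 = (19 + (-⅐ - I*√7))*(1/473) = (132/7 - I*√7)*(1/473) = 12/301 - I*√7/473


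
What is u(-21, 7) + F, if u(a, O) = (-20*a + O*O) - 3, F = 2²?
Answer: 470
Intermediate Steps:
F = 4
u(a, O) = -3 + O² - 20*a (u(a, O) = (-20*a + O²) - 3 = (O² - 20*a) - 3 = -3 + O² - 20*a)
u(-21, 7) + F = (-3 + 7² - 20*(-21)) + 4 = (-3 + 49 + 420) + 4 = 466 + 4 = 470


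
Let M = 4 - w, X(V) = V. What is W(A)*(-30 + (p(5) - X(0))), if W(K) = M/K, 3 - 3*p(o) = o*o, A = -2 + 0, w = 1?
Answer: 56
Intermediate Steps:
A = -2
p(o) = 1 - o²/3 (p(o) = 1 - o*o/3 = 1 - o²/3)
M = 3 (M = 4 - 1*1 = 4 - 1 = 3)
W(K) = 3/K
W(A)*(-30 + (p(5) - X(0))) = (3/(-2))*(-30 + ((1 - ⅓*5²) - 1*0)) = (3*(-½))*(-30 + ((1 - ⅓*25) + 0)) = -3*(-30 + ((1 - 25/3) + 0))/2 = -3*(-30 + (-22/3 + 0))/2 = -3*(-30 - 22/3)/2 = -3/2*(-112/3) = 56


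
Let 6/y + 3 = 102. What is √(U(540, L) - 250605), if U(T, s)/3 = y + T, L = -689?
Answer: I*√30127163/11 ≈ 498.98*I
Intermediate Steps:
y = 2/33 (y = 6/(-3 + 102) = 6/99 = 6*(1/99) = 2/33 ≈ 0.060606)
U(T, s) = 2/11 + 3*T (U(T, s) = 3*(2/33 + T) = 2/11 + 3*T)
√(U(540, L) - 250605) = √((2/11 + 3*540) - 250605) = √((2/11 + 1620) - 250605) = √(17822/11 - 250605) = √(-2738833/11) = I*√30127163/11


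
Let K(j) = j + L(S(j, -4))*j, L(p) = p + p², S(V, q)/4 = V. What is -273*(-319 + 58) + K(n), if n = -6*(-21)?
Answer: 32140899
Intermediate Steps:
S(V, q) = 4*V
n = 126
K(j) = j + 4*j²*(1 + 4*j) (K(j) = j + ((4*j)*(1 + 4*j))*j = j + (4*j*(1 + 4*j))*j = j + 4*j²*(1 + 4*j))
-273*(-319 + 58) + K(n) = -273*(-319 + 58) + 126*(1 + 4*126*(1 + 4*126)) = -273*(-261) + 126*(1 + 4*126*(1 + 504)) = 71253 + 126*(1 + 4*126*505) = 71253 + 126*(1 + 254520) = 71253 + 126*254521 = 71253 + 32069646 = 32140899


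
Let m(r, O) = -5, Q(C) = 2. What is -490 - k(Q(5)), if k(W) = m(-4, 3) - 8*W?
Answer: -469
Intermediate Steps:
k(W) = -5 - 8*W
-490 - k(Q(5)) = -490 - (-5 - 8*2) = -490 - (-5 - 16) = -490 - 1*(-21) = -490 + 21 = -469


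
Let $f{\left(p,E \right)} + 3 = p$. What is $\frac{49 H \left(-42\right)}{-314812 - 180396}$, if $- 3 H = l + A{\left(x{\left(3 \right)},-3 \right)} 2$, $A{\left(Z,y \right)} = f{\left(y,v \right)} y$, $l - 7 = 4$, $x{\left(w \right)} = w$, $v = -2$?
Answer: $- \frac{2303}{35372} \approx -0.065108$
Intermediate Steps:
$f{\left(p,E \right)} = -3 + p$
$l = 11$ ($l = 7 + 4 = 11$)
$A{\left(Z,y \right)} = y \left(-3 + y\right)$ ($A{\left(Z,y \right)} = \left(-3 + y\right) y = y \left(-3 + y\right)$)
$H = - \frac{47}{3}$ ($H = - \frac{11 + - 3 \left(-3 - 3\right) 2}{3} = - \frac{11 + \left(-3\right) \left(-6\right) 2}{3} = - \frac{11 + 18 \cdot 2}{3} = - \frac{11 + 36}{3} = \left(- \frac{1}{3}\right) 47 = - \frac{47}{3} \approx -15.667$)
$\frac{49 H \left(-42\right)}{-314812 - 180396} = \frac{49 \left(- \frac{47}{3}\right) \left(-42\right)}{-314812 - 180396} = \frac{\left(- \frac{2303}{3}\right) \left(-42\right)}{-495208} = 32242 \left(- \frac{1}{495208}\right) = - \frac{2303}{35372}$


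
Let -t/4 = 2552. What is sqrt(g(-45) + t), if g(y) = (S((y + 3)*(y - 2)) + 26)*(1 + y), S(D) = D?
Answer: 12*I*sqrt(682) ≈ 313.38*I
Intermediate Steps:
t = -10208 (t = -4*2552 = -10208)
g(y) = (1 + y)*(26 + (-2 + y)*(3 + y)) (g(y) = ((y + 3)*(y - 2) + 26)*(1 + y) = ((3 + y)*(-2 + y) + 26)*(1 + y) = ((-2 + y)*(3 + y) + 26)*(1 + y) = (26 + (-2 + y)*(3 + y))*(1 + y) = (1 + y)*(26 + (-2 + y)*(3 + y)))
sqrt(g(-45) + t) = sqrt((20 + (-45)**3 + 2*(-45)**2 + 21*(-45)) - 10208) = sqrt((20 - 91125 + 2*2025 - 945) - 10208) = sqrt((20 - 91125 + 4050 - 945) - 10208) = sqrt(-88000 - 10208) = sqrt(-98208) = 12*I*sqrt(682)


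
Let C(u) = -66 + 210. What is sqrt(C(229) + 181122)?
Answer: sqrt(181266) ≈ 425.75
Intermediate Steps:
C(u) = 144
sqrt(C(229) + 181122) = sqrt(144 + 181122) = sqrt(181266)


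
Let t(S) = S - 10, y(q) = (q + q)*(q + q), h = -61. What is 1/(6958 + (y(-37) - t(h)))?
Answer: 1/12505 ≈ 7.9968e-5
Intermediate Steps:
y(q) = 4*q² (y(q) = (2*q)*(2*q) = 4*q²)
t(S) = -10 + S
1/(6958 + (y(-37) - t(h))) = 1/(6958 + (4*(-37)² - (-10 - 61))) = 1/(6958 + (4*1369 - 1*(-71))) = 1/(6958 + (5476 + 71)) = 1/(6958 + 5547) = 1/12505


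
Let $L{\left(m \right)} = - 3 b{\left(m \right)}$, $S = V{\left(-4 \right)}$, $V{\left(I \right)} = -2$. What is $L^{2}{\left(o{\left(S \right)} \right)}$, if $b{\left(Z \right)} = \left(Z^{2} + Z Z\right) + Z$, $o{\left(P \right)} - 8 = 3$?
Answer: $576081$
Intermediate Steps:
$S = -2$
$o{\left(P \right)} = 11$ ($o{\left(P \right)} = 8 + 3 = 11$)
$b{\left(Z \right)} = Z + 2 Z^{2}$ ($b{\left(Z \right)} = \left(Z^{2} + Z^{2}\right) + Z = 2 Z^{2} + Z = Z + 2 Z^{2}$)
$L{\left(m \right)} = - 3 m \left(1 + 2 m\right)$
$L^{2}{\left(o{\left(S \right)} \right)} = \left(\left(-3\right) 11 \left(1 + 2 \cdot 11\right)\right)^{2} = \left(\left(-3\right) 11 \left(1 + 22\right)\right)^{2} = \left(\left(-3\right) 11 \cdot 23\right)^{2} = \left(-759\right)^{2} = 576081$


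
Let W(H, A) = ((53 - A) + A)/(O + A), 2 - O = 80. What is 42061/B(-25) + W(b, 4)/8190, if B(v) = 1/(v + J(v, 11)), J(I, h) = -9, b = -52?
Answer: -866710648493/606060 ≈ -1.4301e+6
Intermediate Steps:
O = -78 (O = 2 - 1*80 = 2 - 80 = -78)
W(H, A) = 53/(-78 + A) (W(H, A) = ((53 - A) + A)/(-78 + A) = 53/(-78 + A))
B(v) = 1/(-9 + v) (B(v) = 1/(v - 9) = 1/(-9 + v))
42061/B(-25) + W(b, 4)/8190 = 42061/(1/(-9 - 25)) + (53/(-78 + 4))/8190 = 42061/(1/(-34)) + (53/(-74))*(1/8190) = 42061/(-1/34) + (53*(-1/74))*(1/8190) = 42061*(-34) - 53/74*1/8190 = -1430074 - 53/606060 = -866710648493/606060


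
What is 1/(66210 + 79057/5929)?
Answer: 539/35694377 ≈ 1.5100e-5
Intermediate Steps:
1/(66210 + 79057/5929) = 1/(66210 + 79057*(1/5929)) = 1/(66210 + 7187/539) = 1/(35694377/539) = 539/35694377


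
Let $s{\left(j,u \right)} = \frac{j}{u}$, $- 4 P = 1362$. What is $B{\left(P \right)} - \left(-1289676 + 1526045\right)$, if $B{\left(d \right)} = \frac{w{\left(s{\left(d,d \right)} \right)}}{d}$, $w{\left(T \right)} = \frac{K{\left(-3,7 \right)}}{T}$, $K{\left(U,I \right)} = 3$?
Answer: $- \frac{53655765}{227} \approx -2.3637 \cdot 10^{5}$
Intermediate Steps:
$P = - \frac{681}{2}$ ($P = \left(- \frac{1}{4}\right) 1362 = - \frac{681}{2} \approx -340.5$)
$w{\left(T \right)} = \frac{3}{T}$
$B{\left(d \right)} = \frac{3}{d}$ ($B{\left(d \right)} = \frac{3 \frac{1}{d \frac{1}{d}}}{d} = \frac{3 \cdot 1^{-1}}{d} = \frac{3 \cdot 1}{d} = \frac{3}{d}$)
$B{\left(P \right)} - \left(-1289676 + 1526045\right) = \frac{3}{- \frac{681}{2}} - \left(-1289676 + 1526045\right) = 3 \left(- \frac{2}{681}\right) - 236369 = - \frac{2}{227} - 236369 = - \frac{53655765}{227}$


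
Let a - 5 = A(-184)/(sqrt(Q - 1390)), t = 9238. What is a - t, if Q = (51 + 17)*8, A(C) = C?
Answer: -9233 + 92*I*sqrt(94)/141 ≈ -9233.0 + 6.326*I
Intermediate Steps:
Q = 544 (Q = 68*8 = 544)
a = 5 + 92*I*sqrt(94)/141 (a = 5 - 184/sqrt(544 - 1390) = 5 - 184*(-I*sqrt(94)/282) = 5 - (-92)*I*sqrt(94)/141 = 5 + 92*I*sqrt(94)/141 ≈ 5.0 + 6.326*I)
a - t = (5 + 92*I*sqrt(94)/141) - 1*9238 = (5 + 92*I*sqrt(94)/141) - 9238 = -9233 + 92*I*sqrt(94)/141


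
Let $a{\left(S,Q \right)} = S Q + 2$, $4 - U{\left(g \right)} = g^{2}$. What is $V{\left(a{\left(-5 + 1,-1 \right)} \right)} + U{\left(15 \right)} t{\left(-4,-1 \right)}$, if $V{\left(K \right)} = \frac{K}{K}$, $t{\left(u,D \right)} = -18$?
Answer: $3979$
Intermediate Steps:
$U{\left(g \right)} = 4 - g^{2}$
$a{\left(S,Q \right)} = 2 + Q S$ ($a{\left(S,Q \right)} = Q S + 2 = 2 + Q S$)
$V{\left(K \right)} = 1$
$V{\left(a{\left(-5 + 1,-1 \right)} \right)} + U{\left(15 \right)} t{\left(-4,-1 \right)} = 1 + \left(4 - 15^{2}\right) \left(-18\right) = 1 + \left(4 - 225\right) \left(-18\right) = 1 - -3978 = 1 + 3978 = 3979$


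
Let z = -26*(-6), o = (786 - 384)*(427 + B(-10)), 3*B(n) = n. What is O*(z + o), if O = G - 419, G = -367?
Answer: -133989420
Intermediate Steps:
O = -786 (O = -367 - 419 = -786)
B(n) = n/3
o = 170314 (o = (786 - 384)*(427 + (⅓)*(-10)) = 402*(427 - 10/3) = 402*(1271/3) = 170314)
z = 156
O*(z + o) = -786*(156 + 170314) = -786*170470 = -133989420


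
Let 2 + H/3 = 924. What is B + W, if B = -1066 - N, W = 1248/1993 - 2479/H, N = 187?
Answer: -6908824093/5512638 ≈ -1253.3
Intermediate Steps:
H = 2766 (H = -6 + 3*924 = -6 + 2772 = 2766)
W = -1488679/5512638 (W = 1248/1993 - 2479/2766 = -1488679/5512638 ≈ -0.27005)
B = -1253 (B = -1066 - 1*187 = -1066 - 187 = -1253)
B + W = -1253 - 1488679/5512638 = -6908824093/5512638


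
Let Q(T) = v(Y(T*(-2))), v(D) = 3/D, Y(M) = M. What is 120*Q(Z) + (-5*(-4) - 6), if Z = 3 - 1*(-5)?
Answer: -17/2 ≈ -8.5000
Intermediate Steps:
Z = 8 (Z = 3 + 5 = 8)
Q(T) = -3/(2*T) (Q(T) = 3/((T*(-2))) = 3/((-2*T)) = 3*(-1/(2*T)) = -3/(2*T))
120*Q(Z) + (-5*(-4) - 6) = 120*(-3/2/8) + (-5*(-4) - 6) = 120*(-3/2*⅛) + (20 - 6) = 120*(-3/16) + 14 = -45/2 + 14 = -17/2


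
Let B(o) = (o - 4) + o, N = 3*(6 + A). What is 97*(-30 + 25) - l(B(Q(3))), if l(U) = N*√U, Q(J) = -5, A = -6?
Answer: -485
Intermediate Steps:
N = 0 (N = 3*(6 - 6) = 3*0 = 0)
B(o) = -4 + 2*o (B(o) = (-4 + o) + o = -4 + 2*o)
l(U) = 0 (l(U) = 0*√U = 0)
97*(-30 + 25) - l(B(Q(3))) = 97*(-30 + 25) - 1*0 = 97*(-5) + 0 = -485 + 0 = -485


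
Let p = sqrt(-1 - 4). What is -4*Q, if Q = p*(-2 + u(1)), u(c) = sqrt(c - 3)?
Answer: 4*sqrt(10) + 8*I*sqrt(5) ≈ 12.649 + 17.889*I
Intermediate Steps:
u(c) = sqrt(-3 + c)
p = I*sqrt(5) (p = sqrt(-5) = I*sqrt(5) ≈ 2.2361*I)
Q = I*sqrt(5)*(-2 + I*sqrt(2)) (Q = (I*sqrt(5))*(-2 + sqrt(-3 + 1)) = (I*sqrt(5))*(-2 + sqrt(-2)) = (I*sqrt(5))*(-2 + I*sqrt(2)) = I*sqrt(5)*(-2 + I*sqrt(2)) ≈ -3.1623 - 4.4721*I)
-4*Q = -4*I*sqrt(5)*(-2 + I*sqrt(2))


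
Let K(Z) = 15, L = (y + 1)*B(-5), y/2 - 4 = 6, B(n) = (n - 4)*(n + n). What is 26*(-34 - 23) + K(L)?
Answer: -1467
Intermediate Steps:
B(n) = 2*n*(-4 + n) (B(n) = (-4 + n)*(2*n) = 2*n*(-4 + n))
y = 20 (y = 8 + 2*6 = 8 + 12 = 20)
L = 1890 (L = (20 + 1)*(2*(-5)*(-4 - 5)) = 21*(2*(-5)*(-9)) = 21*90 = 1890)
26*(-34 - 23) + K(L) = 26*(-34 - 23) + 15 = 26*(-57) + 15 = -1482 + 15 = -1467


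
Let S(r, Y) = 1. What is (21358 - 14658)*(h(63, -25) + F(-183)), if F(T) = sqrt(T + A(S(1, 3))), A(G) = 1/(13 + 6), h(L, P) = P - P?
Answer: 13400*I*sqrt(16511)/19 ≈ 90623.0*I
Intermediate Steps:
h(L, P) = 0
A(G) = 1/19
F(T) = sqrt(1/19 + T) (F(T) = sqrt(T + 1/19) = sqrt(1/19 + T))
(21358 - 14658)*(h(63, -25) + F(-183)) = (21358 - 14658)*(0 + sqrt(19 + 361*(-183))/19) = 6700*(0 + sqrt(19 - 66063)/19) = 6700*(0 + sqrt(-66044)/19) = 6700*(0 + (2*I*sqrt(16511))/19) = 6700*(0 + 2*I*sqrt(16511)/19) = 6700*(2*I*sqrt(16511)/19) = 13400*I*sqrt(16511)/19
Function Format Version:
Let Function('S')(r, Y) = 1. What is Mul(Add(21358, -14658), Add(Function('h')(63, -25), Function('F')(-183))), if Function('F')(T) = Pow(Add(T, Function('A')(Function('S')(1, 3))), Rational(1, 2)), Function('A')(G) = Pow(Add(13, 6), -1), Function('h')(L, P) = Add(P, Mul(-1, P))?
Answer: Mul(Rational(13400, 19), I, Pow(16511, Rational(1, 2))) ≈ Mul(90623., I)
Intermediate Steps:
Function('h')(L, P) = 0
Function('A')(G) = Rational(1, 19) (Function('A')(G) = Pow(19, -1) = Rational(1, 19))
Function('F')(T) = Pow(Add(Rational(1, 19), T), Rational(1, 2)) (Function('F')(T) = Pow(Add(T, Rational(1, 19)), Rational(1, 2)) = Pow(Add(Rational(1, 19), T), Rational(1, 2)))
Mul(Add(21358, -14658), Add(Function('h')(63, -25), Function('F')(-183))) = Mul(Add(21358, -14658), Add(0, Mul(Rational(1, 19), Pow(Add(19, Mul(361, -183)), Rational(1, 2))))) = Mul(6700, Add(0, Mul(Rational(1, 19), Pow(Add(19, -66063), Rational(1, 2))))) = Mul(6700, Add(0, Mul(Rational(1, 19), Pow(-66044, Rational(1, 2))))) = Mul(6700, Add(0, Mul(Rational(1, 19), Mul(2, I, Pow(16511, Rational(1, 2)))))) = Mul(6700, Add(0, Mul(Rational(2, 19), I, Pow(16511, Rational(1, 2))))) = Mul(6700, Mul(Rational(2, 19), I, Pow(16511, Rational(1, 2)))) = Mul(Rational(13400, 19), I, Pow(16511, Rational(1, 2)))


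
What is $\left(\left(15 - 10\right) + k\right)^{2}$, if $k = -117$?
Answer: $12544$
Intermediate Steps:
$\left(\left(15 - 10\right) + k\right)^{2} = \left(\left(15 - 10\right) - 117\right)^{2} = \left(5 - 117\right)^{2} = \left(-112\right)^{2} = 12544$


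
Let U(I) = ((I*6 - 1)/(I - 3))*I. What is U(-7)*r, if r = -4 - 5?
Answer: 2709/10 ≈ 270.90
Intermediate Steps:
r = -9
U(I) = I*(-1 + 6*I)/(-3 + I) (U(I) = ((6*I - 1)/(-3 + I))*I = ((-1 + 6*I)/(-3 + I))*I = I*(-1 + 6*I)/(-3 + I))
U(-7)*r = -7*(-1 + 6*(-7))/(-3 - 7)*(-9) = -7*(-1 - 42)/(-10)*(-9) = -7*(-⅒)*(-43)*(-9) = -301/10*(-9) = 2709/10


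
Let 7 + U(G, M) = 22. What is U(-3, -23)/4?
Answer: 15/4 ≈ 3.7500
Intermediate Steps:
U(G, M) = 15 (U(G, M) = -7 + 22 = 15)
U(-3, -23)/4 = 15/4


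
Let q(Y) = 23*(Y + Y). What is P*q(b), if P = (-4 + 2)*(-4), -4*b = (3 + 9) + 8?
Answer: -1840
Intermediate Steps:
b = -5 (b = -((3 + 9) + 8)/4 = -(12 + 8)/4 = -1/4*20 = -5)
P = 8 (P = -2*(-4) = 8)
q(Y) = 46*Y (q(Y) = 23*(2*Y) = 46*Y)
P*q(b) = 8*(46*(-5)) = 8*(-230) = -1840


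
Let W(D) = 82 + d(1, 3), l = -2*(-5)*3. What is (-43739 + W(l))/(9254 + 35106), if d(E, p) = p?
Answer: -21827/22180 ≈ -0.98409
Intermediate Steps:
l = 30 (l = 10*3 = 30)
W(D) = 85 (W(D) = 82 + 3 = 85)
(-43739 + W(l))/(9254 + 35106) = (-43739 + 85)/(9254 + 35106) = -43654/44360 = -43654*1/44360 = -21827/22180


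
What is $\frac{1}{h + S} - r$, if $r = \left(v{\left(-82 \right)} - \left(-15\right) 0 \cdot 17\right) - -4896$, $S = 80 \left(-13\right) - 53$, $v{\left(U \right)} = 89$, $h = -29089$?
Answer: $- \frac{150457271}{30182} \approx -4985.0$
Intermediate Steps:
$S = -1093$ ($S = -1040 - 53 = -1093$)
$r = 4985$ ($r = \left(89 - \left(-15\right) 0 \cdot 17\right) - -4896 = \left(89 - 0 \cdot 17\right) + 4896 = \left(89 - 0\right) + 4896 = \left(89 + 0\right) + 4896 = 89 + 4896 = 4985$)
$\frac{1}{h + S} - r = \frac{1}{-29089 - 1093} - 4985 = \frac{1}{-30182} - 4985 = - \frac{1}{30182} - 4985 = - \frac{150457271}{30182}$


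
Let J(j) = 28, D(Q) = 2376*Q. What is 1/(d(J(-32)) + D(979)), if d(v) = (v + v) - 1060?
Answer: 1/2325100 ≈ 4.3009e-7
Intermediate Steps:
d(v) = -1060 + 2*v (d(v) = 2*v - 1060 = -1060 + 2*v)
1/(d(J(-32)) + D(979)) = 1/((-1060 + 2*28) + 2376*979) = 1/((-1060 + 56) + 2326104) = 1/(-1004 + 2326104) = 1/2325100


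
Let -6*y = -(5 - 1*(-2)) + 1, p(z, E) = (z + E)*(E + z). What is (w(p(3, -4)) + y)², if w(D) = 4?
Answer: 25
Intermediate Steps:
p(z, E) = (E + z)² (p(z, E) = (E + z)*(E + z) = (E + z)²)
y = 1 (y = -(-(5 - 1*(-2)) + 1)/6 = -(-(5 + 2) + 1)/6 = -(-1*7 + 1)/6 = -(-7 + 1)/6 = -⅙*(-6) = 1)
(w(p(3, -4)) + y)² = (4 + 1)² = 5² = 25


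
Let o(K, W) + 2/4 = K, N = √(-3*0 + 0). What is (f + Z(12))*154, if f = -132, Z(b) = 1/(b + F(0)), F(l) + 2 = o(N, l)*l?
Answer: -101563/5 ≈ -20313.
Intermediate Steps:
N = 0 (N = √(0 + 0) = √0 = 0)
o(K, W) = -½ + K
F(l) = -2 - l/2 (F(l) = -2 + (-½ + 0)*l = -2 - l/2)
Z(b) = 1/(-2 + b) (Z(b) = 1/(b + (-2 - ½*0)) = 1/(b + (-2 + 0)) = 1/(b - 2) = 1/(-2 + b))
(f + Z(12))*154 = (-132 + 1/(-2 + 12))*154 = (-132 + 1/10)*154 = (-132 + ⅒)*154 = -1319/10*154 = -101563/5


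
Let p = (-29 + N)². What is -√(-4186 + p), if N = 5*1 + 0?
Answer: -19*I*√10 ≈ -60.083*I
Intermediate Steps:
N = 5 (N = 5 + 0 = 5)
p = 576 (p = (-29 + 5)² = (-24)² = 576)
-√(-4186 + p) = -√(-4186 + 576) = -√(-3610) = -19*I*√10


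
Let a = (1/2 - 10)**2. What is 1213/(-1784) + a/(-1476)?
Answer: -975697/1316592 ≈ -0.74108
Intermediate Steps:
a = 361/4 (a = (1/2 - 10)**2 = (-19/2)**2 = 361/4 ≈ 90.250)
1213/(-1784) + a/(-1476) = 1213/(-1784) + (361/4)/(-1476) = 1213*(-1/1784) + (361/4)*(-1/1476) = -1213/1784 - 361/5904 = -975697/1316592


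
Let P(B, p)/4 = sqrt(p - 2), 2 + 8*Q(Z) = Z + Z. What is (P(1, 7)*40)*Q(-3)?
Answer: -160*sqrt(5) ≈ -357.77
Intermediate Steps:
Q(Z) = -1/4 + Z/4 (Q(Z) = -1/4 + (Z + Z)/8 = -1/4 + (2*Z)/8 = -1/4 + Z/4)
P(B, p) = 4*sqrt(-2 + p) (P(B, p) = 4*sqrt(p - 2) = 4*sqrt(-2 + p))
(P(1, 7)*40)*Q(-3) = ((4*sqrt(-2 + 7))*40)*(-1/4 + (1/4)*(-3)) = ((4*sqrt(5))*40)*(-1/4 - 3/4) = (160*sqrt(5))*(-1) = -160*sqrt(5)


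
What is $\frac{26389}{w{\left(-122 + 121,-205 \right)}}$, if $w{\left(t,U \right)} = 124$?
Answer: $\frac{26389}{124} \approx 212.81$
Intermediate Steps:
$\frac{26389}{w{\left(-122 + 121,-205 \right)}} = \frac{26389}{124}$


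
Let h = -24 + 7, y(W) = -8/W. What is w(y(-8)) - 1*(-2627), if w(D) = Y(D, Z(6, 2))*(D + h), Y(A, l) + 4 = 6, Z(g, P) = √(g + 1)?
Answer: 2595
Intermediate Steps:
Z(g, P) = √(1 + g)
Y(A, l) = 2 (Y(A, l) = -4 + 6 = 2)
h = -17
w(D) = -34 + 2*D (w(D) = 2*(D - 17) = 2*(-17 + D) = -34 + 2*D)
w(y(-8)) - 1*(-2627) = (-34 + 2*(-8/(-8))) - 1*(-2627) = (-34 + 2*(-8*(-⅛))) + 2627 = (-34 + 2*1) + 2627 = (-34 + 2) + 2627 = -32 + 2627 = 2595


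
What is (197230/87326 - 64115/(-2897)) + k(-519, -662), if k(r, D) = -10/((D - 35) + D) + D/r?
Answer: 763490145481276/29739086698077 ≈ 25.673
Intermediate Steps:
k(r, D) = -10/(-35 + 2*D) + D/r (k(r, D) = -10/((-35 + D) + D) + D/r = -10/(-35 + 2*D) + D/r)
(197230/87326 - 64115/(-2897)) + k(-519, -662) = (197230/87326 - 64115/(-2897)) + (-35*(-662) - 10*(-519) + 2*(-662)²)/((-519)*(-35 + 2*(-662))) = (197230*(1/87326) - 64115*(-1/2897)) - (23170 + 5190 + 2*438244)/(519*(-35 - 1324)) = (98615/43663 + 64115/2897) - 1/519*(23170 + 5190 + 876488)/(-1359) = 3085140900/126491711 - 1/519*(-1/1359)*904848 = 3085140900/126491711 + 301616/235107 = 763490145481276/29739086698077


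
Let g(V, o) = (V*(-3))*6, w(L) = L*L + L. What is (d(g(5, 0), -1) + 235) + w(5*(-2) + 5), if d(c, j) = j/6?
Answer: 1529/6 ≈ 254.83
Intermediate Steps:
w(L) = L + L**2 (w(L) = L**2 + L = L + L**2)
g(V, o) = -18*V (g(V, o) = -3*V*6 = -18*V)
d(c, j) = j/6 (d(c, j) = j*(1/6) = j/6)
(d(g(5, 0), -1) + 235) + w(5*(-2) + 5) = ((1/6)*(-1) + 235) + (5*(-2) + 5)*(1 + (5*(-2) + 5)) = (-1/6 + 235) + (-10 + 5)*(1 + (-10 + 5)) = 1409/6 - 5*(1 - 5) = 1409/6 - 5*(-4) = 1409/6 + 20 = 1529/6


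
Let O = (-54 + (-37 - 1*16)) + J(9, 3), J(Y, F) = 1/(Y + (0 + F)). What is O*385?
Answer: -493955/12 ≈ -41163.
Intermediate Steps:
J(Y, F) = 1/(F + Y) (J(Y, F) = 1/(Y + F) = 1/(F + Y))
O = -1283/12 (O = (-54 + (-37 - 1*16)) + 1/(3 + 9) = (-54 + (-37 - 16)) + 1/12 = (-54 - 53) + 1/12 = -107 + 1/12 = -1283/12 ≈ -106.92)
O*385 = -1283/12*385 = -493955/12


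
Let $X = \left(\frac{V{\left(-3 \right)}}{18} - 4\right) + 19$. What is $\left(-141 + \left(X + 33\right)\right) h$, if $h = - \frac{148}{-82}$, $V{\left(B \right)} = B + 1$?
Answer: $- \frac{62012}{369} \approx -168.05$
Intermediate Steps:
$V{\left(B \right)} = 1 + B$
$h = \frac{74}{41}$ ($h = \left(-148\right) \left(- \frac{1}{82}\right) = \frac{74}{41} \approx 1.8049$)
$X = \frac{134}{9}$ ($X = \left(\frac{1 - 3}{18} - 4\right) + 19 = \left(\left(-2\right) \frac{1}{18} - 4\right) + 19 = \left(- \frac{1}{9} - 4\right) + 19 = - \frac{37}{9} + 19 = \frac{134}{9} \approx 14.889$)
$\left(-141 + \left(X + 33\right)\right) h = \left(-141 + \left(\frac{134}{9} + 33\right)\right) \frac{74}{41} = \left(-141 + \frac{431}{9}\right) \frac{74}{41} = \left(- \frac{838}{9}\right) \frac{74}{41} = - \frac{62012}{369}$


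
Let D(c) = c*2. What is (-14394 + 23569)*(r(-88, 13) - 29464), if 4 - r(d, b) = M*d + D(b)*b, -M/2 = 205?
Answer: -604430650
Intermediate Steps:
D(c) = 2*c
M = -410 (M = -2*205 = -410)
r(d, b) = 4 - 2*b**2 + 410*d (r(d, b) = 4 - (-410*d + (2*b)*b) = 4 - (-410*d + 2*b**2) = 4 + (-2*b**2 + 410*d) = 4 - 2*b**2 + 410*d)
(-14394 + 23569)*(r(-88, 13) - 29464) = (-14394 + 23569)*((4 - 2*13**2 + 410*(-88)) - 29464) = 9175*((4 - 2*169 - 36080) - 29464) = 9175*((4 - 338 - 36080) - 29464) = 9175*(-36414 - 29464) = 9175*(-65878) = -604430650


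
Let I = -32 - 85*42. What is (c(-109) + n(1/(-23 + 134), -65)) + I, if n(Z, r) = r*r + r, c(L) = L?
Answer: 449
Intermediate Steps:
n(Z, r) = r + r² (n(Z, r) = r² + r = r + r²)
I = -3602 (I = -32 - 3570 = -3602)
(c(-109) + n(1/(-23 + 134), -65)) + I = (-109 - 65*(1 - 65)) - 3602 = (-109 - 65*(-64)) - 3602 = (-109 + 4160) - 3602 = 4051 - 3602 = 449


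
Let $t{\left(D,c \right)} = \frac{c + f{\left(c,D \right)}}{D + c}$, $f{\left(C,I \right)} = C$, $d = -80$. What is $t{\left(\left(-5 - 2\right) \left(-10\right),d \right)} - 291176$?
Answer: $-291160$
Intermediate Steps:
$t{\left(D,c \right)} = \frac{2 c}{D + c}$ ($t{\left(D,c \right)} = \frac{c + c}{D + c} = \frac{2 c}{D + c}$)
$t{\left(\left(-5 - 2\right) \left(-10\right),d \right)} - 291176 = 2 \left(-80\right) \frac{1}{\left(-5 - 2\right) \left(-10\right) - 80} - 291176 = 2 \left(-80\right) \frac{1}{\left(-7\right) \left(-10\right) - 80} - 291176 = 2 \left(-80\right) \frac{1}{70 - 80} - 291176 = 2 \left(-80\right) \frac{1}{-10} - 291176 = 2 \left(-80\right) \left(- \frac{1}{10}\right) - 291176 = 16 - 291176 = -291160$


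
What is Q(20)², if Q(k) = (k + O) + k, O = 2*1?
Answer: 1764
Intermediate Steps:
O = 2
Q(k) = 2 + 2*k (Q(k) = (k + 2) + k = (2 + k) + k = 2 + 2*k)
Q(20)² = (2 + 2*20)² = (2 + 40)² = 42² = 1764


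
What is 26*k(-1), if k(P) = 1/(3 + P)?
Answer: 13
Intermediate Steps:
26*k(-1) = 26/(3 - 1) = 26/2 = 26*(½) = 13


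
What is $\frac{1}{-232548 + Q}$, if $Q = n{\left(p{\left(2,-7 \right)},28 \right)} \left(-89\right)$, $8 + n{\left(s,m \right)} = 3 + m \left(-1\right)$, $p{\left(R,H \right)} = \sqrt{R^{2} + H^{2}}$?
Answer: $- \frac{1}{229611} \approx -4.3552 \cdot 10^{-6}$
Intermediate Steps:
$p{\left(R,H \right)} = \sqrt{H^{2} + R^{2}}$
$n{\left(s,m \right)} = -5 - m$ ($n{\left(s,m \right)} = -8 + \left(3 + m \left(-1\right)\right) = -8 - \left(-3 + m\right) = -5 - m$)
$Q = 2937$ ($Q = \left(-5 - 28\right) \left(-89\right) = \left(-33\right) \left(-89\right) = 2937$)
$\frac{1}{-232548 + Q} = \frac{1}{-232548 + 2937} = \frac{1}{-229611} = - \frac{1}{229611}$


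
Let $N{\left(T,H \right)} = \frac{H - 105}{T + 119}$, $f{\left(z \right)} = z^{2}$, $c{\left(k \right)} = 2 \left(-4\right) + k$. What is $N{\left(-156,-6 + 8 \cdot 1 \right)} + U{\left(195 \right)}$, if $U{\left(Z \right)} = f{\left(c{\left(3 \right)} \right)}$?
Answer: $\frac{1028}{37} \approx 27.784$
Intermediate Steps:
$c{\left(k \right)} = -8 + k$
$U{\left(Z \right)} = 25$ ($U{\left(Z \right)} = \left(-8 + 3\right)^{2} = \left(-5\right)^{2} = 25$)
$N{\left(T,H \right)} = \frac{-105 + H}{119 + T}$
$N{\left(-156,-6 + 8 \cdot 1 \right)} + U{\left(195 \right)} = \frac{-105 + \left(-6 + 8 \cdot 1\right)}{119 - 156} + 25 = \frac{-105 + \left(-6 + 8\right)}{-37} + 25 = - \frac{-105 + 2}{37} + 25 = \left(- \frac{1}{37}\right) \left(-103\right) + 25 = \frac{103}{37} + 25 = \frac{1028}{37}$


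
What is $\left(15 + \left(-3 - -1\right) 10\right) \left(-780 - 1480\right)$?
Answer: $11300$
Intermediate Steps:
$\left(15 + \left(-3 - -1\right) 10\right) \left(-780 - 1480\right) = \left(15 + \left(-3 + 1\right) 10\right) \left(-2260\right) = \left(15 - 20\right) \left(-2260\right) = \left(-5\right) \left(-2260\right) = 11300$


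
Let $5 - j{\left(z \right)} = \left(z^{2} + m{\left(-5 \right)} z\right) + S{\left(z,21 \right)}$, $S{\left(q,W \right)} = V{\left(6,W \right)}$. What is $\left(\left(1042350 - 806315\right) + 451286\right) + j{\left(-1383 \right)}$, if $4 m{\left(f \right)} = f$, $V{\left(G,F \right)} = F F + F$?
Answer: $- \frac{4910215}{4} \approx -1.2276 \cdot 10^{6}$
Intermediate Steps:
$V{\left(G,F \right)} = F + F^{2}$ ($V{\left(G,F \right)} = F^{2} + F = F + F^{2}$)
$S{\left(q,W \right)} = W \left(1 + W\right)$
$m{\left(f \right)} = \frac{f}{4}$
$j{\left(z \right)} = -457 - z^{2} + \frac{5 z}{4}$ ($j{\left(z \right)} = 5 - \left(\left(z^{2} + \frac{1}{4} \left(-5\right) z\right) + 21 \left(1 + 21\right)\right) = 5 - \left(\left(z^{2} - \frac{5 z}{4}\right) + 21 \cdot 22\right) = 5 - \left(\left(z^{2} - \frac{5 z}{4}\right) + 462\right) = 5 - \left(462 + z^{2} - \frac{5 z}{4}\right) = -457 - z^{2} + \frac{5 z}{4}$)
$\left(\left(1042350 - 806315\right) + 451286\right) + j{\left(-1383 \right)} = \left(\left(1042350 - 806315\right) + 451286\right) - \frac{7659499}{4} = \left(236035 + 451286\right) - \frac{7659499}{4} = 687321 - \frac{7659499}{4} = - \frac{4910215}{4}$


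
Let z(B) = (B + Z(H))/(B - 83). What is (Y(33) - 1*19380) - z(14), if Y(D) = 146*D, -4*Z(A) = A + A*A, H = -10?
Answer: -2009573/138 ≈ -14562.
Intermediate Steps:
Z(A) = -A/4 - A²/4 (Z(A) = -(A + A*A)/4 = -(A + A²)/4 = -A/4 - A²/4)
z(B) = (-45/2 + B)/(-83 + B) (z(B) = (B - ¼*(-10)*(1 - 10))/(B - 83) = (B - ¼*(-10)*(-9))/(-83 + B) = (B - 45/2)/(-83 + B) = (-45/2 + B)/(-83 + B))
(Y(33) - 1*19380) - z(14) = (146*33 - 1*19380) - (-45/2 + 14)/(-83 + 14) = (4818 - 19380) - (-17)/((-69)*2) = -14562 - (-1)*(-17)/(69*2) = -14562 - 1*17/138 = -14562 - 17/138 = -2009573/138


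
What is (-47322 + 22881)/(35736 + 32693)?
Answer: -24441/68429 ≈ -0.35717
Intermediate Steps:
(-47322 + 22881)/(35736 + 32693) = -24441/68429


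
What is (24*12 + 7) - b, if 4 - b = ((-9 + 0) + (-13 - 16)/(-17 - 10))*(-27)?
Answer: 505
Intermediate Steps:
b = -210 (b = 4 - ((-9 + 0) + (-13 - 16)/(-17 - 10))*(-27) = 4 - (-9 - 29/(-27))*(-27) = 4 - (-9 - 29*(-1/27))*(-27) = 4 - (-9 + 29/27)*(-27) = 4 - (-214)*(-27)/27 = 4 - 1*214 = 4 - 214 = -210)
(24*12 + 7) - b = (24*12 + 7) - 1*(-210) = (288 + 7) + 210 = 295 + 210 = 505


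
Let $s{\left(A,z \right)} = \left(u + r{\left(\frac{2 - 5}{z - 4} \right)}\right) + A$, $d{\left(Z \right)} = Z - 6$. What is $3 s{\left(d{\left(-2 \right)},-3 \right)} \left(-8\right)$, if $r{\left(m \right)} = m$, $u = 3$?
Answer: $\frac{768}{7} \approx 109.71$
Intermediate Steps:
$d{\left(Z \right)} = -6 + Z$ ($d{\left(Z \right)} = Z - 6 = -6 + Z$)
$s{\left(A,z \right)} = 3 + A - \frac{3}{-4 + z}$ ($s{\left(A,z \right)} = \left(3 + \frac{2 - 5}{z - 4}\right) + A = \left(3 - \frac{3}{-4 + z}\right) + A = 3 + A - \frac{3}{-4 + z}$)
$3 s{\left(d{\left(-2 \right)},-3 \right)} \left(-8\right) = 3 \frac{-3 + \left(-4 - 3\right) \left(3 - 8\right)}{-4 - 3} \left(-8\right) = 3 \frac{-3 - 7 \left(3 - 8\right)}{-7} \left(-8\right) = 3 \left(- \frac{-3 - -35}{7}\right) \left(-8\right) = 3 \left(- \frac{-3 + 35}{7}\right) \left(-8\right) = 3 \left(\left(- \frac{1}{7}\right) 32\right) \left(-8\right) = 3 \left(- \frac{32}{7}\right) \left(-8\right) = \left(- \frac{96}{7}\right) \left(-8\right) = \frac{768}{7}$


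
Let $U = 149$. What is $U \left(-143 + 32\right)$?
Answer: $-16539$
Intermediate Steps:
$U \left(-143 + 32\right) = 149 \left(-143 + 32\right) = 149 \left(-111\right) = -16539$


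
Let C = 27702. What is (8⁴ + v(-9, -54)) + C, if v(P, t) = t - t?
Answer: 31798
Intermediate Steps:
v(P, t) = 0
(8⁴ + v(-9, -54)) + C = (8⁴ + 0) + 27702 = (4096 + 0) + 27702 = 4096 + 27702 = 31798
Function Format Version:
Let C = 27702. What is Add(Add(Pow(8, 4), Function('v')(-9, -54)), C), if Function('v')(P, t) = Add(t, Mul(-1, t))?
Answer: 31798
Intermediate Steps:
Function('v')(P, t) = 0
Add(Add(Pow(8, 4), Function('v')(-9, -54)), C) = Add(Add(Pow(8, 4), 0), 27702) = Add(Add(4096, 0), 27702) = Add(4096, 27702) = 31798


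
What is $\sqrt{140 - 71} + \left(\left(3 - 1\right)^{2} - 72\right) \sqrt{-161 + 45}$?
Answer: $\sqrt{69} - 136 i \sqrt{29} \approx 8.3066 - 732.38 i$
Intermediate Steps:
$\sqrt{140 - 71} + \left(\left(3 - 1\right)^{2} - 72\right) \sqrt{-161 + 45} = \sqrt{69} + \left(2^{2} - 72\right) \sqrt{-116} = \sqrt{69} + \left(4 - 72\right) 2 i \sqrt{29} = \sqrt{69} - 68 \cdot 2 i \sqrt{29} = \sqrt{69} - 136 i \sqrt{29}$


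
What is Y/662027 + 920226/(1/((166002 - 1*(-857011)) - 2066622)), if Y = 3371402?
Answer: -635781691401998716/662027 ≈ -9.6036e+11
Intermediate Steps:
Y/662027 + 920226/(1/((166002 - 1*(-857011)) - 2066622)) = 3371402/662027 + 920226/(1/((166002 - 1*(-857011)) - 2066622)) = 3371402*(1/662027) + 920226/(1/((166002 + 857011) - 2066622)) = 3371402/662027 + 920226/(1/(1023013 - 2066622)) = 3371402/662027 + 920226/(1/(-1043609)) = 3371402/662027 + 920226/(-1/1043609) = 3371402/662027 + 920226*(-1043609) = 3371402/662027 - 960356135634 = -635781691401998716/662027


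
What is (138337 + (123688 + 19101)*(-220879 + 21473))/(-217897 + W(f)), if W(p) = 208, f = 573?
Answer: 28472844997/217689 ≈ 1.3080e+5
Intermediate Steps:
(138337 + (123688 + 19101)*(-220879 + 21473))/(-217897 + W(f)) = (138337 + (123688 + 19101)*(-220879 + 21473))/(-217897 + 208) = (138337 + 142789*(-199406))/(-217689) = (138337 - 28472983334)*(-1/217689) = -28472844997*(-1/217689) = 28472844997/217689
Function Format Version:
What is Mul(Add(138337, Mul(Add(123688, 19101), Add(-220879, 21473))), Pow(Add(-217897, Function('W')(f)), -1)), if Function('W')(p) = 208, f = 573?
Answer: Rational(28472844997, 217689) ≈ 1.3080e+5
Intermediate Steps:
Mul(Add(138337, Mul(Add(123688, 19101), Add(-220879, 21473))), Pow(Add(-217897, Function('W')(f)), -1)) = Mul(Add(138337, Mul(Add(123688, 19101), Add(-220879, 21473))), Pow(Add(-217897, 208), -1)) = Mul(Add(138337, Mul(142789, -199406)), Pow(-217689, -1)) = Mul(Add(138337, -28472983334), Rational(-1, 217689)) = Mul(-28472844997, Rational(-1, 217689)) = Rational(28472844997, 217689)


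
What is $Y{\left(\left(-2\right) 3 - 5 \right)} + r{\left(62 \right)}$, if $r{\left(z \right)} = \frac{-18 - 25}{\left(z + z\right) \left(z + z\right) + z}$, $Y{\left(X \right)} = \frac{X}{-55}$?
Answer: $\frac{15223}{77190} \approx 0.19721$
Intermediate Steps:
$Y{\left(X \right)} = - \frac{X}{55}$ ($Y{\left(X \right)} = X \left(- \frac{1}{55}\right) = - \frac{X}{55}$)
$r{\left(z \right)} = - \frac{43}{z + 4 z^{2}}$ ($r{\left(z \right)} = - \frac{43}{2 z 2 z + z} = - \frac{43}{4 z^{2} + z} = - \frac{43}{z + 4 z^{2}}$)
$Y{\left(\left(-2\right) 3 - 5 \right)} + r{\left(62 \right)} = - \frac{\left(-2\right) 3 - 5}{55} - \frac{43}{62 \left(1 + 4 \cdot 62\right)} = - \frac{-6 - 5}{55} - \frac{43}{62 \left(1 + 248\right)} = \left(- \frac{1}{55}\right) \left(-11\right) - \frac{43}{62 \cdot 249} = \frac{1}{5} - \frac{43}{62} \cdot \frac{1}{249} = \frac{1}{5} - \frac{43}{15438} = \frac{15223}{77190}$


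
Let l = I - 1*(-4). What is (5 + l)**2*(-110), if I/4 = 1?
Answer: -18590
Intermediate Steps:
I = 4 (I = 4*1 = 4)
l = 8 (l = 4 - 1*(-4) = 4 + 4 = 8)
(5 + l)**2*(-110) = (5 + 8)**2*(-110) = 13**2*(-110) = 169*(-110) = -18590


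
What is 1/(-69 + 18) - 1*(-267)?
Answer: 13616/51 ≈ 266.98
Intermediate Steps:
1/(-69 + 18) - 1*(-267) = 1/(-51) + 267 = -1/51 + 267 = 13616/51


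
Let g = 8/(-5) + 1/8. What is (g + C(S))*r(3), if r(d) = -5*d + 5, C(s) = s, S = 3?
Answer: -61/4 ≈ -15.250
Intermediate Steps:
g = -59/40 (g = 8*(-⅕) + 1*(⅛) = -8/5 + ⅛ = -59/40 ≈ -1.4750)
r(d) = 5 - 5*d
(g + C(S))*r(3) = (-59/40 + 3)*(5 - 5*3) = 61*(5 - 15)/40 = (61/40)*(-10) = -61/4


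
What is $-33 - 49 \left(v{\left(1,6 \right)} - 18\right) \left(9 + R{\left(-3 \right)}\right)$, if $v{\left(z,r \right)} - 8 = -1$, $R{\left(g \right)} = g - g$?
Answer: $4818$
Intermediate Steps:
$R{\left(g \right)} = 0$
$v{\left(z,r \right)} = 7$ ($v{\left(z,r \right)} = 8 - 1 = 7$)
$-33 - 49 \left(v{\left(1,6 \right)} - 18\right) \left(9 + R{\left(-3 \right)}\right) = -33 - 49 \left(7 - 18\right) \left(9 + 0\right) = -33 - 49 \left(\left(-11\right) 9\right) = -33 - -4851 = -33 + 4851 = 4818$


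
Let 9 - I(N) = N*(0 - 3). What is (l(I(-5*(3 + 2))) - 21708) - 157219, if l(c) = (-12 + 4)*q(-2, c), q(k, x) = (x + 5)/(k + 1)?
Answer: -179415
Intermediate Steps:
q(k, x) = (5 + x)/(1 + k)
I(N) = 9 + 3*N (I(N) = 9 - N*(0 - 3) = 9 - N*(-3) = 9 - (-3)*N = 9 + 3*N)
l(c) = 40 + 8*c (l(c) = (-12 + 4)*((5 + c)/(1 - 2)) = -8*(5 + c)/(-1) = -(-8)*(5 + c) = -8*(-5 - c) = 40 + 8*c)
(l(I(-5*(3 + 2))) - 21708) - 157219 = ((40 + 8*(9 + 3*(-5*(3 + 2)))) - 21708) - 157219 = ((40 + 8*(9 + 3*(-5*5))) - 21708) - 157219 = ((40 + 8*(9 + 3*(-25))) - 21708) - 157219 = ((40 + 8*(9 - 75)) - 21708) - 157219 = ((40 + 8*(-66)) - 21708) - 157219 = ((40 - 528) - 21708) - 157219 = (-488 - 21708) - 157219 = -22196 - 157219 = -179415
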